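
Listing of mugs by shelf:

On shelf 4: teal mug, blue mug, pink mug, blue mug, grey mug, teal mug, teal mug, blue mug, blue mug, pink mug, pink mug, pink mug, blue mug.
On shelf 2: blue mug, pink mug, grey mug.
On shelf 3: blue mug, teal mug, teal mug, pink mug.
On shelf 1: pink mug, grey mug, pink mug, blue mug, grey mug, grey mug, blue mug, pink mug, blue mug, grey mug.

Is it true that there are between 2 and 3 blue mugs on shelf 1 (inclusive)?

True

There are 3 blue mugs on shelf 1.
The claim requires 2 ≤ 3 ≤ 3, which holds.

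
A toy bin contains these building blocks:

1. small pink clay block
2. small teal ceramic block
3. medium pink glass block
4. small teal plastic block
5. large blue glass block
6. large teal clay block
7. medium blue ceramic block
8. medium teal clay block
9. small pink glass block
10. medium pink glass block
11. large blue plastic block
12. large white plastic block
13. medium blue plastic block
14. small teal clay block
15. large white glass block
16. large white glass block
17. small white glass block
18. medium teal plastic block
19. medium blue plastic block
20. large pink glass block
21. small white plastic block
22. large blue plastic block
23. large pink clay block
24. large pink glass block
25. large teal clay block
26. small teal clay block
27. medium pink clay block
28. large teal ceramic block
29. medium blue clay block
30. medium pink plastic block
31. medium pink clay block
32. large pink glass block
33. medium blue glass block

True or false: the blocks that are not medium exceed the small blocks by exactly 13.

True

blocks that are not medium: 21.
small blocks: 8.
The claim requires 21 − 8 (= 13) to equal 13, which holds.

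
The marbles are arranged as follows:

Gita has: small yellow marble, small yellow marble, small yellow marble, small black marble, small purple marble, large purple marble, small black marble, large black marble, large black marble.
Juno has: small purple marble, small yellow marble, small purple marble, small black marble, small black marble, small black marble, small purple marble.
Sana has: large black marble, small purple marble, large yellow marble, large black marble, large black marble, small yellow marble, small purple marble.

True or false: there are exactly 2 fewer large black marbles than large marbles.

|large black marbles| = 5.
|large marbles| = 7.
The claim requires 7 − 5 (= 2) to equal 2, which holds.

True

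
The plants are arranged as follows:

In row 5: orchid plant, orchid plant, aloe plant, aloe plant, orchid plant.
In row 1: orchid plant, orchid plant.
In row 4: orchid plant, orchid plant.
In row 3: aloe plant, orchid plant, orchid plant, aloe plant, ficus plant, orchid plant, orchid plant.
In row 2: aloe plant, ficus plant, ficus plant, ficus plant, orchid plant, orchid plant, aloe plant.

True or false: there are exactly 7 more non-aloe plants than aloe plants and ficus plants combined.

There are 17 non-aloe plants.
aloe plants: 6; ficus plants: 4; combined: 6 + 4 = 10.
The claim requires 17 − 10 (= 7) to equal 7, which holds.

True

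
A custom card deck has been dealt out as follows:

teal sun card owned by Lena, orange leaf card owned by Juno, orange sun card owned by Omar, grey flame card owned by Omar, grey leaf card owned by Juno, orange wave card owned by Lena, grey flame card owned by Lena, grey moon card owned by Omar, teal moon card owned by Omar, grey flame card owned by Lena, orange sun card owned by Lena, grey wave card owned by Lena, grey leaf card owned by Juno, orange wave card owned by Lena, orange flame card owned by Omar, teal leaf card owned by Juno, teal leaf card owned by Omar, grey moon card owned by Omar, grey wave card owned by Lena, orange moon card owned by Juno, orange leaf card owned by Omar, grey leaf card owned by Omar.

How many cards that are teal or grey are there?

grey: 10; teal: 4; together 10 + 4 = 14.

14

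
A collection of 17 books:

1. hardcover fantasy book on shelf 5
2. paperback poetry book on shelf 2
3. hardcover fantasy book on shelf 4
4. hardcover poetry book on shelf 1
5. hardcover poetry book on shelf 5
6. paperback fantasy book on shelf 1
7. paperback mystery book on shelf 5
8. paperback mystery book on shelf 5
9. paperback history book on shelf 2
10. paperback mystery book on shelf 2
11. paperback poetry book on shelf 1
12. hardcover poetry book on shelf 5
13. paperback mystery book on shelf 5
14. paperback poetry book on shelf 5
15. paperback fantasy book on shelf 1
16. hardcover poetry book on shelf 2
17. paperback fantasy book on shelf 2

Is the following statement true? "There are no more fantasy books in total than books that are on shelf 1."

False

|fantasy books| = 5.
|books on shelf 1| = 4.
The claim requires 5 ≤ 4, which does not hold.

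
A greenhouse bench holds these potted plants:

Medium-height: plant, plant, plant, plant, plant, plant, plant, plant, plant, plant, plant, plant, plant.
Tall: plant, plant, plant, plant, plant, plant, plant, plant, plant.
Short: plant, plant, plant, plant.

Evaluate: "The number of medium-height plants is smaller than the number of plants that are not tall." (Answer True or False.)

medium-height plants: 13.
plants that are not tall: 17.
The claim requires 13 < 17, which holds.

True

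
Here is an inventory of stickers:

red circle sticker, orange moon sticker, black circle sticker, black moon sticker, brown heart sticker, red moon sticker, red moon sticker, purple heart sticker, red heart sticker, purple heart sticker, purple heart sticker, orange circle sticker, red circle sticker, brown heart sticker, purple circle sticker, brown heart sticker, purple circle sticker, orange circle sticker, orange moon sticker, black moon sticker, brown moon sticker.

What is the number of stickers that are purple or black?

8

black: 3; purple: 5; together 3 + 5 = 8.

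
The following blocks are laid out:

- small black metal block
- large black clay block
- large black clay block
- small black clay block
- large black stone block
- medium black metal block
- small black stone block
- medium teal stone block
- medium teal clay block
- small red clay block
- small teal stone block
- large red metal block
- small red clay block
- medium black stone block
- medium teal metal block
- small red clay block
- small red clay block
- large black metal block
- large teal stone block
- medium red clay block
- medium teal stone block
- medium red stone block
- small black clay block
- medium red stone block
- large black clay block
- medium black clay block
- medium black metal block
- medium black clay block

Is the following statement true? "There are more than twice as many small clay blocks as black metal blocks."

False

There are 6 small clay blocks.
There are 4 black metal blocks.
The claim requires 6 > 2 × 4 = 8, which does not hold.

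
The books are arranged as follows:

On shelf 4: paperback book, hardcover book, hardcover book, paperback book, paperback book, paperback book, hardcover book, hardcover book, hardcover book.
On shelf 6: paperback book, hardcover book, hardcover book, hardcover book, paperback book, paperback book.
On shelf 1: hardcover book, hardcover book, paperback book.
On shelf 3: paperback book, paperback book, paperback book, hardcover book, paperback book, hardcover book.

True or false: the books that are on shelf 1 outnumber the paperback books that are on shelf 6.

False

books on shelf 1: 3.
paperback books on shelf 6: 3.
The claim requires 3 > 3, which does not hold.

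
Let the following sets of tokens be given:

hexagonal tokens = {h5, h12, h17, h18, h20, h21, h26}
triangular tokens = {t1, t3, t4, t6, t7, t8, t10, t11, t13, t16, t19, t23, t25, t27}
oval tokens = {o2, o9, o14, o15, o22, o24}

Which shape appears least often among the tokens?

Counts by shape: triangular 14, hexagonal 7, oval 6.
The minimum is 6, held uniquely by oval.

oval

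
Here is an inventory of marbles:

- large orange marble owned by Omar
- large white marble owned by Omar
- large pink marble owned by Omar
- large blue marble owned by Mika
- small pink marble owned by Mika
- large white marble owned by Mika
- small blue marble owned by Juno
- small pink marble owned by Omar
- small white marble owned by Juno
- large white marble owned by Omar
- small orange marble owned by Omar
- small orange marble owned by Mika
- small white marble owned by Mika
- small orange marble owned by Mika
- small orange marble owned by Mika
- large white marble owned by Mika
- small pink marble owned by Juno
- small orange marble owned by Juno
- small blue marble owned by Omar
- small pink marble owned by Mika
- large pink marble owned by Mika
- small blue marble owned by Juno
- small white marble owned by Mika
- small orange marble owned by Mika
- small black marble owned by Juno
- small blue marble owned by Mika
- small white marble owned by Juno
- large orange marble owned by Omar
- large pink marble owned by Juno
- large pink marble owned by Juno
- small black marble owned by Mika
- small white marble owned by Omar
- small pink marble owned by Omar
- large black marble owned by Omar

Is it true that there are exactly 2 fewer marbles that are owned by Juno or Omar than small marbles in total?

True

|marbles owned by Juno or Omar| = 20.
|small marbles| = 22.
The claim requires 22 − 20 (= 2) to equal 2, which holds.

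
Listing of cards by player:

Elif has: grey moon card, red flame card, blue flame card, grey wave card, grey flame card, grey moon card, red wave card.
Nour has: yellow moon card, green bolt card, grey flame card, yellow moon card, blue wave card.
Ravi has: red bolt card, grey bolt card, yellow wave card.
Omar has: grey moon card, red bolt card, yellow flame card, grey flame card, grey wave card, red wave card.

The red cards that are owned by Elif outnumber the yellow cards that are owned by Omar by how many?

1

red cards owned by Elif: 2.
yellow cards owned by Omar: 1.
2 − 1 = 1.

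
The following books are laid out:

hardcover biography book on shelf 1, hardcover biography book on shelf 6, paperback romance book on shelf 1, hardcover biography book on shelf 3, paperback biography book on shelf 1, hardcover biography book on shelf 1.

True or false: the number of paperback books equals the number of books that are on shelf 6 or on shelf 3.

|paperback books| = 2.
|books on shelf 6 or on shelf 3| = 2.
The claim requires 2 = 2, which holds.

True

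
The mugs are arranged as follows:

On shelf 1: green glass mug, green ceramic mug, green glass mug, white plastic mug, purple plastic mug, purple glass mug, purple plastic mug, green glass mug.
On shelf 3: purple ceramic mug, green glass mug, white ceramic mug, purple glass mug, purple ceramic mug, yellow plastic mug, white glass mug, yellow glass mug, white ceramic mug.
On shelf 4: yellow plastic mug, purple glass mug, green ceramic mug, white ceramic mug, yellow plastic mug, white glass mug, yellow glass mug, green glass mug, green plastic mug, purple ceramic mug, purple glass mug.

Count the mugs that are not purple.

19

Total mugs: 28; with the excluded value: 9; remaining 28 − 9 = 19.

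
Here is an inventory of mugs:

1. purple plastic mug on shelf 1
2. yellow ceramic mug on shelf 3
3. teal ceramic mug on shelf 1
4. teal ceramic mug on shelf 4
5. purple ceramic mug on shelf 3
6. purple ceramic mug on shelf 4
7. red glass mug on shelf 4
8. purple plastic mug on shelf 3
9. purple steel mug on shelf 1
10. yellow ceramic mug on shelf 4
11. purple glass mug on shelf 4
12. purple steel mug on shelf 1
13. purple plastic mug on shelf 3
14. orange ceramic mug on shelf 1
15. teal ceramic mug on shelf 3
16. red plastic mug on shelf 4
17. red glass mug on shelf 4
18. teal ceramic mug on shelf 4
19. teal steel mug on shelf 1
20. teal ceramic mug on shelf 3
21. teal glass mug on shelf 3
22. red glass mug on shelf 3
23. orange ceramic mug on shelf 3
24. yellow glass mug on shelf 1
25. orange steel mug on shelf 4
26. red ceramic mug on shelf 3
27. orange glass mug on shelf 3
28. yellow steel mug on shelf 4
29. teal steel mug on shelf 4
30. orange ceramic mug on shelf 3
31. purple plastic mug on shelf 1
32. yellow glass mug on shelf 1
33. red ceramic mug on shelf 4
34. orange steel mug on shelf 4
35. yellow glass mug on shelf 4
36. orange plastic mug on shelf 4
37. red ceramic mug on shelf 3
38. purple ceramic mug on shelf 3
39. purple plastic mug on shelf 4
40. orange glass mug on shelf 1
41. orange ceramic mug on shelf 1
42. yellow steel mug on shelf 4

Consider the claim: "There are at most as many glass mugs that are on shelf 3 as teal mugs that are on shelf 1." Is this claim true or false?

glass mugs on shelf 3: 3.
teal mugs on shelf 1: 2.
The claim requires 3 ≤ 2, which does not hold.

False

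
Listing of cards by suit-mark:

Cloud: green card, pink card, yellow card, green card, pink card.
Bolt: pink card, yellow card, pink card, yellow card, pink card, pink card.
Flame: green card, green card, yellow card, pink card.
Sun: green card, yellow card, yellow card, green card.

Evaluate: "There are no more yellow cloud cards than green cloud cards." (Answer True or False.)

True

yellow cloud cards: 1.
green cloud cards: 2.
The claim requires 1 ≤ 2, which holds.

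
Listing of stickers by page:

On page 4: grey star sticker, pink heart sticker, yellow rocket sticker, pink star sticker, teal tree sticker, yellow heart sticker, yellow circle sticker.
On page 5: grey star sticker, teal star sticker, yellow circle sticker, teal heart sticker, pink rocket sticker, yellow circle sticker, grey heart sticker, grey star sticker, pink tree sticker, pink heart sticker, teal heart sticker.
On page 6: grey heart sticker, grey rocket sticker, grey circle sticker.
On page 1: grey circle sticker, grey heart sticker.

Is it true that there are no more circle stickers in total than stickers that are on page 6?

False

|circle stickers| = 5.
|stickers on page 6| = 3.
The claim requires 5 ≤ 3, which does not hold.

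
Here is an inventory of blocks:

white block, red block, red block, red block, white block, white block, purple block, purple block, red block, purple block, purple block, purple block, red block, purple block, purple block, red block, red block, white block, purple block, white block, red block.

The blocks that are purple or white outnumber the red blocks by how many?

5

blocks that are purple or white: 13.
red blocks: 8.
13 − 8 = 5.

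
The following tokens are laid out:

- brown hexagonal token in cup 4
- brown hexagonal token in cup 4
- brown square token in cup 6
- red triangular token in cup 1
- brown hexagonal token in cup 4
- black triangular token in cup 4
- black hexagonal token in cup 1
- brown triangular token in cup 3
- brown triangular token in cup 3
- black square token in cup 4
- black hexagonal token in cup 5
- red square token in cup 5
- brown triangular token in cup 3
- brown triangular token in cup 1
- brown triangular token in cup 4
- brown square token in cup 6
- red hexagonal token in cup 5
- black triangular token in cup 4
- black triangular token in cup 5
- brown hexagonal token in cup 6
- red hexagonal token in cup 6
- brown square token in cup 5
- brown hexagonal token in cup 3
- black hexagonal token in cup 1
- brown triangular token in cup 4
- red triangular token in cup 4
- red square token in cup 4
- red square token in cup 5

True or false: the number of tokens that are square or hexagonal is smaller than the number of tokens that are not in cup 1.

True

tokens that are square or hexagonal: 17.
tokens that are not in cup 1: 24.
The claim requires 17 < 24, which holds.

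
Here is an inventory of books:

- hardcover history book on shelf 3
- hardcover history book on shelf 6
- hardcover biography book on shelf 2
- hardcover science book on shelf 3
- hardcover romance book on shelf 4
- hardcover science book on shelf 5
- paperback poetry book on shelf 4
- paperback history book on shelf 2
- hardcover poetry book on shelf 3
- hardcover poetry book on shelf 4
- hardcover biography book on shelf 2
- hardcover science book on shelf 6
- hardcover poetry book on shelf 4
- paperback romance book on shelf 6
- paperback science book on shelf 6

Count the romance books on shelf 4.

1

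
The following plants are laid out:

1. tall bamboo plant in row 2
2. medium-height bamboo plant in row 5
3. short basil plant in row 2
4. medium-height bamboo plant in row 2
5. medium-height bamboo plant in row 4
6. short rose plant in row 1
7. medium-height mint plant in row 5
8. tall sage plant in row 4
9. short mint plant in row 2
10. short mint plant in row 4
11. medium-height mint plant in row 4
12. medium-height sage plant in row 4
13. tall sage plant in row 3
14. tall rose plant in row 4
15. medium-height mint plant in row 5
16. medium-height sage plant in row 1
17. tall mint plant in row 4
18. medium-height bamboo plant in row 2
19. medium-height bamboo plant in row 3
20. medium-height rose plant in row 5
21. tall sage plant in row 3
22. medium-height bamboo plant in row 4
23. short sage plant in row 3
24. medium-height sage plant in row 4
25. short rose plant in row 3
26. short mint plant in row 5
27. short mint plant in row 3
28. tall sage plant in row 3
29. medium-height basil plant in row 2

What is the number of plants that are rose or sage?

rose: 4; sage: 8; together 4 + 8 = 12.

12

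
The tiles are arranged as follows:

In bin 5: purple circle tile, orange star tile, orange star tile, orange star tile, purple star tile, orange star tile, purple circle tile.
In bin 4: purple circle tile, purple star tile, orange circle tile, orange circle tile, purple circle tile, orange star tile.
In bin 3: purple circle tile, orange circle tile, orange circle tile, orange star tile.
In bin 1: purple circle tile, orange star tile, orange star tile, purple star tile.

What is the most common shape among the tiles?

Counts by shape: star 11, circle 10.
The maximum is 11, held uniquely by star.

star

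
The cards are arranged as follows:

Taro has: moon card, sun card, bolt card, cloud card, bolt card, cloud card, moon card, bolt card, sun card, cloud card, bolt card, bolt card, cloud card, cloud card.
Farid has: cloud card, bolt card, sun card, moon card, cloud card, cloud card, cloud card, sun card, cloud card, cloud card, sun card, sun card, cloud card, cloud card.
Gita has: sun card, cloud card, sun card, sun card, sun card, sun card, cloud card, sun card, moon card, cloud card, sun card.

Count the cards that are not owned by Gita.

Total cards: 39; with the excluded value: 11; remaining 39 − 11 = 28.

28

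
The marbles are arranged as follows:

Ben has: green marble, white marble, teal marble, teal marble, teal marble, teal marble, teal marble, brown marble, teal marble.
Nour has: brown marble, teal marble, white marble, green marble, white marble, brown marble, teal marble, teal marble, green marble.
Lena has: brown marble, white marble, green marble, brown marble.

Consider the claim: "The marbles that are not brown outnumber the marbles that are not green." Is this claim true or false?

|marbles that are not brown| = 17.
|marbles that are not green| = 18.
The claim requires 17 > 18, which does not hold.

False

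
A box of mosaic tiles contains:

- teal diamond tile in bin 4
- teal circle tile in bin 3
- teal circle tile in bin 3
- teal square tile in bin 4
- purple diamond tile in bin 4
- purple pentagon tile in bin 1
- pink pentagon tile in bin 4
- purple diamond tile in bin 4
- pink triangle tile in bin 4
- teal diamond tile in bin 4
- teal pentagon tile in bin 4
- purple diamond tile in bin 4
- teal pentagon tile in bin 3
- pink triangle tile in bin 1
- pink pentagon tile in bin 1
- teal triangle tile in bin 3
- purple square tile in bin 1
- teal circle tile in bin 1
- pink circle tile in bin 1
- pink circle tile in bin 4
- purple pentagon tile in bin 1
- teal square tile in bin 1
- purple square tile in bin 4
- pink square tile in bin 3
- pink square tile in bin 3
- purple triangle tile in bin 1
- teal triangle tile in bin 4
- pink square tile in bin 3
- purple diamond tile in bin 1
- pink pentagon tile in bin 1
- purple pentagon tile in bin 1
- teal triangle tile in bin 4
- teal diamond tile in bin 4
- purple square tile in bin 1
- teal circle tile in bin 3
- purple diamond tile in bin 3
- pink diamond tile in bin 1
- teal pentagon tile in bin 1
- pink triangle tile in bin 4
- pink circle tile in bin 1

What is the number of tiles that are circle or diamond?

circle: 7; diamond: 9; together 7 + 9 = 16.

16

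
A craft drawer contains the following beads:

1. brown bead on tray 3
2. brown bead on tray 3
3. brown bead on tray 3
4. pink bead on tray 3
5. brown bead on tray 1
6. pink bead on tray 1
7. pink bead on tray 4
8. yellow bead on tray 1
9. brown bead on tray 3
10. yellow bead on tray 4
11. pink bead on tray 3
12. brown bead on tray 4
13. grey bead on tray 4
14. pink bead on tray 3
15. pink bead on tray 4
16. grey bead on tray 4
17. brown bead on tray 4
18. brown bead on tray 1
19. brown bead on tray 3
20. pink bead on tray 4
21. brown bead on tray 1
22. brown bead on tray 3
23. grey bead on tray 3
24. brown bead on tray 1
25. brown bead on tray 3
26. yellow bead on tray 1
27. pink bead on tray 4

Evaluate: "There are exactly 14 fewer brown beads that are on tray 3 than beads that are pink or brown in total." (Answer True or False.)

True

|brown beads on tray 3| = 7.
|beads that are pink or brown| = 21.
The claim requires 21 − 7 (= 14) to equal 14, which holds.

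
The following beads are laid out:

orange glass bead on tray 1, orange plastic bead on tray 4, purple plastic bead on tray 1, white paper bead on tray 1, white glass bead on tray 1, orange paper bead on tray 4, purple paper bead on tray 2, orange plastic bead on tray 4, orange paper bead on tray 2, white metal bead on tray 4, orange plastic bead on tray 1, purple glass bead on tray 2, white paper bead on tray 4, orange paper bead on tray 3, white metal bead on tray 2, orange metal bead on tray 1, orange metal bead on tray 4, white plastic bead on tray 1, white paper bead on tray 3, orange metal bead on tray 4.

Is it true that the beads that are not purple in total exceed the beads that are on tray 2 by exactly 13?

True

|beads that are not purple| = 17.
|beads on tray 2| = 4.
The claim requires 17 − 4 (= 13) to equal 13, which holds.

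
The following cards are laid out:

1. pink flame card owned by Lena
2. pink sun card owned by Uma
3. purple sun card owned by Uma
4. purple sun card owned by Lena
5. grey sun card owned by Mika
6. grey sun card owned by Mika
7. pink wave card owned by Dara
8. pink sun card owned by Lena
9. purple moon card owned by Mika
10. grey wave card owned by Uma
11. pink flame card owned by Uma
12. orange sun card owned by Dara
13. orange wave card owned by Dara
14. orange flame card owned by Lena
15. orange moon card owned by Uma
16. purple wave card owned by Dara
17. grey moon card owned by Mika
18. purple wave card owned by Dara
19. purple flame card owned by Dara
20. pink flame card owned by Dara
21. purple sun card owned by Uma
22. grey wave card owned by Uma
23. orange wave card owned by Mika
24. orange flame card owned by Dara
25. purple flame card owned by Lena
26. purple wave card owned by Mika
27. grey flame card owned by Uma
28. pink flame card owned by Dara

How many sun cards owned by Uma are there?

3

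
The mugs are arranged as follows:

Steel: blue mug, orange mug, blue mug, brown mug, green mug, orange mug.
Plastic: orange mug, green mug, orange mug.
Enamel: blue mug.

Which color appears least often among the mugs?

brown

Counts by color: orange 4, blue 3, green 2, brown 1.
The minimum is 1, held uniquely by brown.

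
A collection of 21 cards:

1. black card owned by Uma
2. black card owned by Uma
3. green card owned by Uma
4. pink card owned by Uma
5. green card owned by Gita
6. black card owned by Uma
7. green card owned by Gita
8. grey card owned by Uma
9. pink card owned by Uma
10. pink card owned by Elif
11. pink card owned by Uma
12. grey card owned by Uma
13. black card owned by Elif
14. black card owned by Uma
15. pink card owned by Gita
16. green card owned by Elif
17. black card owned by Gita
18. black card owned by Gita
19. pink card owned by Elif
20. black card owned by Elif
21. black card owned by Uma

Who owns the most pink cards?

Uma

Counts by player (restricted to pink cards): Uma→3, Elif→2, Gita→1.
The maximum is 3, held uniquely by Uma.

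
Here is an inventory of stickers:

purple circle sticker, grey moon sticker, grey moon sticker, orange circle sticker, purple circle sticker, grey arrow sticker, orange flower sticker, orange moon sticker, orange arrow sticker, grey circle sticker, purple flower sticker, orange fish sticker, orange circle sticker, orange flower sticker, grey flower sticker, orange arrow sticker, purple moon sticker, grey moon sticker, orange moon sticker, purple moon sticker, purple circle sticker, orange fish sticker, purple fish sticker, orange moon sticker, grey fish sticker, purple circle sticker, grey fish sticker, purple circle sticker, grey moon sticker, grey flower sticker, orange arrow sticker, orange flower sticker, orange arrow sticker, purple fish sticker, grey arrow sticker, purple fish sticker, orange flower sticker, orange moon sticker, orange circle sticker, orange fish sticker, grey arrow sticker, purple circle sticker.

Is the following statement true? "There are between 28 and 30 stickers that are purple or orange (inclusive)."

True

stickers that are purple or orange: 30.
The claim requires 28 ≤ 30 ≤ 30, which holds.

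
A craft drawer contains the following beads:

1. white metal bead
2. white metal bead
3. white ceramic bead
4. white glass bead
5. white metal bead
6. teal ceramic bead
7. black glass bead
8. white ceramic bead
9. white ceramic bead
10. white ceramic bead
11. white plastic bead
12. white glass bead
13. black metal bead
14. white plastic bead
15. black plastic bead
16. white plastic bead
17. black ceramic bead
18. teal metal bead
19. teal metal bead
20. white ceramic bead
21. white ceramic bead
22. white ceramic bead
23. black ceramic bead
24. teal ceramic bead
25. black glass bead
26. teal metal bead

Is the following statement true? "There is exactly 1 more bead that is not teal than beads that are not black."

beads that are not teal: 21.
beads that are not black: 20.
The claim requires 21 − 20 (= 1) to equal 1, which holds.

True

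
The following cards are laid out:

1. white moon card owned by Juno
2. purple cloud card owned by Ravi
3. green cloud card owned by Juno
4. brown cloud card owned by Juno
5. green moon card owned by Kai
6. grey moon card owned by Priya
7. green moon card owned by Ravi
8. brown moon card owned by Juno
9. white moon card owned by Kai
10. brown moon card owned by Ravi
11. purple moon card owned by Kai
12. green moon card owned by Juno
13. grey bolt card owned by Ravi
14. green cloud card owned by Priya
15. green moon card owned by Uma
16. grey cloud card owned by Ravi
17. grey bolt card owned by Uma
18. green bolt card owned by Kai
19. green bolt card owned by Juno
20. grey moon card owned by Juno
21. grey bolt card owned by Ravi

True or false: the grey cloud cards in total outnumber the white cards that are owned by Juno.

False

grey cloud cards: 1.
white cards owned by Juno: 1.
The claim requires 1 > 1, which does not hold.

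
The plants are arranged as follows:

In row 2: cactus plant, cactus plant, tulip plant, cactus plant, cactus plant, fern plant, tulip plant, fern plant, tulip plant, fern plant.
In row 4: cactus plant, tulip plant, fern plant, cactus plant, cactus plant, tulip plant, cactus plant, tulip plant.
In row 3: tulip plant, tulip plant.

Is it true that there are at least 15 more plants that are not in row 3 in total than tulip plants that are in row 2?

True

There are 18 plants that are not in row 3.
There are 3 tulip plants in row 2.
The claim requires 18 − 3 = 15 ≥ 15, which holds.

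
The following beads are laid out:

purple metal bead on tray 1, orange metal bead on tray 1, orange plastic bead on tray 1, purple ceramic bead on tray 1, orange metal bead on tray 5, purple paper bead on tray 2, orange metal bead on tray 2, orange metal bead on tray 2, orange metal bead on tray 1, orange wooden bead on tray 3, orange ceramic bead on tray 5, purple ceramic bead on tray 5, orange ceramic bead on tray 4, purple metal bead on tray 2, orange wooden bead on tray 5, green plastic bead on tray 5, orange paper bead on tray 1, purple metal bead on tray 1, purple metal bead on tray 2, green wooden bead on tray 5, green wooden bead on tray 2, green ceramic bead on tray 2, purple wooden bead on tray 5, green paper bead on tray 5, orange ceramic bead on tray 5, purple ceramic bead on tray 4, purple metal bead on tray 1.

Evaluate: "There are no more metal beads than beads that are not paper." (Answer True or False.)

True

metal beads: 10.
beads that are not paper: 24.
The claim requires 10 ≤ 24, which holds.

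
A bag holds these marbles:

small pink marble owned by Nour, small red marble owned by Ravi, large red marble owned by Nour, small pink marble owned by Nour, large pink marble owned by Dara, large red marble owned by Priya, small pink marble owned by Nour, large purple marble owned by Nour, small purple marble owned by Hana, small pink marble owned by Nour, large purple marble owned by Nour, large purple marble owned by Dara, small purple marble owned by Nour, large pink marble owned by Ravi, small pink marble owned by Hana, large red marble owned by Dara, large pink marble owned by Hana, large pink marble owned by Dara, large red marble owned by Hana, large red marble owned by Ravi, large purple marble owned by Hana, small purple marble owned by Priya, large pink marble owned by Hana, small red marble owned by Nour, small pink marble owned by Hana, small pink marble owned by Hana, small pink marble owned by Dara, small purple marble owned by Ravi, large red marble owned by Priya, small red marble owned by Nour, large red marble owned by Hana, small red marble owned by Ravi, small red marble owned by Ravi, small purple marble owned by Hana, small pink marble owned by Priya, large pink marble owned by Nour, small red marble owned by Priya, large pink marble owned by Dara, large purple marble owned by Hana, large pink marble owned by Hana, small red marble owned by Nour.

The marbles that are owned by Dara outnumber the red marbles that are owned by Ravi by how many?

2

marbles owned by Dara: 6.
red marbles owned by Ravi: 4.
6 − 4 = 2.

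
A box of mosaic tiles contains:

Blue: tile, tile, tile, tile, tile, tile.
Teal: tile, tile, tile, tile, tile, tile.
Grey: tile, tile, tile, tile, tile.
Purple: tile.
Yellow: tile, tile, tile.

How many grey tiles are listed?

5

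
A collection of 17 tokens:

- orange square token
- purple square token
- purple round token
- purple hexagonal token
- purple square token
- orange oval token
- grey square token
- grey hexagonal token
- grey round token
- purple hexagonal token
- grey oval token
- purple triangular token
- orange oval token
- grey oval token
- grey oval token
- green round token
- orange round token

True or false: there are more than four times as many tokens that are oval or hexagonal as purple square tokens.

False

There are 8 tokens that are oval or hexagonal.
There are 2 purple square tokens.
The claim requires 8 > 4 × 2 = 8, which does not hold.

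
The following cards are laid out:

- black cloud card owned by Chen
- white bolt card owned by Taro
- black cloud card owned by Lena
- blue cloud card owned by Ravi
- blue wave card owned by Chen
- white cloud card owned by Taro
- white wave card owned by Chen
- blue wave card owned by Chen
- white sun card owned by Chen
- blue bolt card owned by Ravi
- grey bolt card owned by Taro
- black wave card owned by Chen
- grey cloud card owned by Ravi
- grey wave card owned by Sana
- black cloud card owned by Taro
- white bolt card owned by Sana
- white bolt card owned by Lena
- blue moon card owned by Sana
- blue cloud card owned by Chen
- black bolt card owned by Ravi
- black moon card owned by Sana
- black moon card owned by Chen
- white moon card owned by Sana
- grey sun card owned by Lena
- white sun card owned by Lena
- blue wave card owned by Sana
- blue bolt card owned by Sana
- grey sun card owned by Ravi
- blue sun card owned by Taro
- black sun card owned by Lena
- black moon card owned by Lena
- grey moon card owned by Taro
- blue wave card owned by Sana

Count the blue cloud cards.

2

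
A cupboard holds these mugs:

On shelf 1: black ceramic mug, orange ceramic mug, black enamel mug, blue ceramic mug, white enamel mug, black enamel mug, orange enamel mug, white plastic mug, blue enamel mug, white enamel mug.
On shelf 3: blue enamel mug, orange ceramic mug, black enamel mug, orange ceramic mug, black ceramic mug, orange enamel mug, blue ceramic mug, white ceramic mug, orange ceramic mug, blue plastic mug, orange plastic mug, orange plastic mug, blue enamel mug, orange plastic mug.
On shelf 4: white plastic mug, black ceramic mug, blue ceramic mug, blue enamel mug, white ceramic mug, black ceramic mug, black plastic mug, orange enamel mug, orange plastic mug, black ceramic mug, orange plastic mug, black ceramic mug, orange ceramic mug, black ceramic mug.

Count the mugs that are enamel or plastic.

21

enamel: 12; plastic: 9; together 12 + 9 = 21.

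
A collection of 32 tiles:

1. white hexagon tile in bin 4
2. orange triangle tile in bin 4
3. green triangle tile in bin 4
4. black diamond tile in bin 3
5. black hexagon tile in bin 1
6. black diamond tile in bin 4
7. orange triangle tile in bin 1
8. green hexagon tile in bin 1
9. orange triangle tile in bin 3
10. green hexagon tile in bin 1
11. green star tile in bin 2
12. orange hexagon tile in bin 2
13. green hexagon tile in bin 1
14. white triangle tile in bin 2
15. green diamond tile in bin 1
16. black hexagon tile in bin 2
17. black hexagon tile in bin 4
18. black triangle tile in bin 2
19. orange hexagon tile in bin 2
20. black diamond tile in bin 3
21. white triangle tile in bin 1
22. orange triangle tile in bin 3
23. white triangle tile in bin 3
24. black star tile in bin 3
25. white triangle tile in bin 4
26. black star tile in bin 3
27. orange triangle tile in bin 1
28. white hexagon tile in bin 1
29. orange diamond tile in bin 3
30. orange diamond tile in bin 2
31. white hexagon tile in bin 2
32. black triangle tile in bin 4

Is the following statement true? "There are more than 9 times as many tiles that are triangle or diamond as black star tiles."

False

There are 18 tiles that are triangle or diamond.
There are 2 black star tiles.
The claim requires 18 > 9 × 2 = 18, which does not hold.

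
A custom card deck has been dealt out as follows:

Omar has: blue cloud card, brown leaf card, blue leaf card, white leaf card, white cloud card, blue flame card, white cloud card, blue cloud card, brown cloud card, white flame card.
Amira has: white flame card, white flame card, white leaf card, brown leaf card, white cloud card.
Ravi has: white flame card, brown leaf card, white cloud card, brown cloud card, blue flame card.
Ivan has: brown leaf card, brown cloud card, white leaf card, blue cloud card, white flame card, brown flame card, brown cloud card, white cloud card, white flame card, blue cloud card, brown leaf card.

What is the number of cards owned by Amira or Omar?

15

Amira: 5; Omar: 10; together 5 + 10 = 15.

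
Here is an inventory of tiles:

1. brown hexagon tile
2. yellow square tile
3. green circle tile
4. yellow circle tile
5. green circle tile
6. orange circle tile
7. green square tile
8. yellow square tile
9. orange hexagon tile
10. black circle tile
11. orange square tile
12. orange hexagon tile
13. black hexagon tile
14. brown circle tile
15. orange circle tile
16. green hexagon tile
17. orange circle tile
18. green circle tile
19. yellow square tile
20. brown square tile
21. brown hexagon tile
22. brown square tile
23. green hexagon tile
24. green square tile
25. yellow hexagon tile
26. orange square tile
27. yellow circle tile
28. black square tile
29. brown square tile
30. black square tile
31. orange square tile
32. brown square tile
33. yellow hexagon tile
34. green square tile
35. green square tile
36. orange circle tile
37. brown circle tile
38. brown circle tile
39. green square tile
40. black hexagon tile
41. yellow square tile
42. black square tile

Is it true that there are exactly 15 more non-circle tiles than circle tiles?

False

non-circle tiles: 29.
circle tiles: 13.
The claim requires 29 − 13 (= 16) to equal 15, which does not hold.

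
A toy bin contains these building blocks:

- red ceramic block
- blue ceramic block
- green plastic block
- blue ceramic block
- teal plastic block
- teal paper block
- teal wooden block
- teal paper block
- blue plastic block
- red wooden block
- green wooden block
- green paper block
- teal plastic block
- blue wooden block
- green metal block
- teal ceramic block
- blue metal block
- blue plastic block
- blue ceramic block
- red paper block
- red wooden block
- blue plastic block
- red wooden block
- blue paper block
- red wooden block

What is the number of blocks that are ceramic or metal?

ceramic: 5; metal: 2; together 5 + 2 = 7.

7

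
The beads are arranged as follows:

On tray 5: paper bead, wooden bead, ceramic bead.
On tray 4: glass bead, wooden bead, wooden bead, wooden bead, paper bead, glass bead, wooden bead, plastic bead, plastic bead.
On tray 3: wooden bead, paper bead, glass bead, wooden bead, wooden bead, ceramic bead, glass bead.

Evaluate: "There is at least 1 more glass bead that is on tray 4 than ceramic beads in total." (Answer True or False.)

False

|glass beads on tray 4| = 2.
|ceramic beads| = 2.
The claim requires 2 − 2 = 0 ≥ 1, which does not hold.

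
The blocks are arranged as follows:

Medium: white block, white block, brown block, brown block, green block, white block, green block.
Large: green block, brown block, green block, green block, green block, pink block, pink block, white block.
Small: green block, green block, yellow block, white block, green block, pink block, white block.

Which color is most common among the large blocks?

Counts by color (restricted to large blocks): green 4, pink 2, white 1, brown 1.
The maximum is 4, held uniquely by green.

green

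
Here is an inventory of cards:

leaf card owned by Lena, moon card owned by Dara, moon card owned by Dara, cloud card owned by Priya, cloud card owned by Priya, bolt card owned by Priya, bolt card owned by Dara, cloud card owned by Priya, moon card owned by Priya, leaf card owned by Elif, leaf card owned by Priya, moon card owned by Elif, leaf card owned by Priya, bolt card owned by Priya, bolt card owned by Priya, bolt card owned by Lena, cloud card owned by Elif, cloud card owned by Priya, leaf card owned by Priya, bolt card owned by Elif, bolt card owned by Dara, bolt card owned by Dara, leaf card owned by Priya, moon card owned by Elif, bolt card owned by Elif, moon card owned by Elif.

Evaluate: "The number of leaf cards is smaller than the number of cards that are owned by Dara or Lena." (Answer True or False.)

There are 6 leaf cards.
Count of cards owned by Dara or Lena: 7.
The claim requires 6 < 7, which holds.

True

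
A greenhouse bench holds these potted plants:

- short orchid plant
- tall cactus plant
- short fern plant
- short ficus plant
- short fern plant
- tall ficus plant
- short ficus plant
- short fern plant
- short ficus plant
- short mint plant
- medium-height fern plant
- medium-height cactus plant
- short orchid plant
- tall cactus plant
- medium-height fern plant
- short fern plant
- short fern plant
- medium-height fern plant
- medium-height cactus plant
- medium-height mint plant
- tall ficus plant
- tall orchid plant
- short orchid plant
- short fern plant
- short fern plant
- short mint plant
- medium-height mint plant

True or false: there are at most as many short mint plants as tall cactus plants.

True

There are 2 short mint plants.
There are 2 tall cactus plants.
The claim requires 2 ≤ 2, which holds.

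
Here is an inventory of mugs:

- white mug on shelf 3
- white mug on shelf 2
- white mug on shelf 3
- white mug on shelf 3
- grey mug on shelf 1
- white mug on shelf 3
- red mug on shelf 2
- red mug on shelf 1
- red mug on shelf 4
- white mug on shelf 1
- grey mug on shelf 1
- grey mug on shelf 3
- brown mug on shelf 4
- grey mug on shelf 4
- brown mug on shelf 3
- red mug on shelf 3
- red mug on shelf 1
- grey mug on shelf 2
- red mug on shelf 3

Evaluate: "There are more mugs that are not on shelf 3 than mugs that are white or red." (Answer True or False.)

False

mugs that are not on shelf 3: 11.
mugs that are white or red: 12.
The claim requires 11 > 12, which does not hold.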